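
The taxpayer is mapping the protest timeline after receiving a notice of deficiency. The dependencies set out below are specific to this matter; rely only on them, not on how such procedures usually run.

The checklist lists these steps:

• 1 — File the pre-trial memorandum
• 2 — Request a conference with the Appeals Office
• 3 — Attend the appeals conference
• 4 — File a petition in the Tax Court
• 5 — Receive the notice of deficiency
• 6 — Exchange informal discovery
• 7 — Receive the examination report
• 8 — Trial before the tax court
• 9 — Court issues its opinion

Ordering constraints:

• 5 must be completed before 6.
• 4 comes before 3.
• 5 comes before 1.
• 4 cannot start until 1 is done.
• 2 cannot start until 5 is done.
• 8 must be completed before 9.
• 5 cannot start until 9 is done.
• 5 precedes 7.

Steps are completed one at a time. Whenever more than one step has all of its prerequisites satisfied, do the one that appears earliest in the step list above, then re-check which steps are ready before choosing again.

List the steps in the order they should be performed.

Only 8 has no prerequisites, so it is first.
That leaves 9 as the only ready step → 9.
That leaves 5 as the only ready step → 5.
Now 1, 2, 6 and 7 have their prerequisites met. 1 is listed earlier, so 1 next.
2, 4, 6 and 7 are all available; 2 is listed earlier → 2.
Now 4, 6 and 7 have their prerequisites met. 4 is listed earlier, so 4 next.
3 now also ready, so the ready set is {3, 6, 7}; 3 is listed earlier → 3.
6 and 7 are both available; 6 is listed earlier → 6.
7 needed 5, now all done → 7.

8, 9, 5, 1, 2, 4, 3, 6, 7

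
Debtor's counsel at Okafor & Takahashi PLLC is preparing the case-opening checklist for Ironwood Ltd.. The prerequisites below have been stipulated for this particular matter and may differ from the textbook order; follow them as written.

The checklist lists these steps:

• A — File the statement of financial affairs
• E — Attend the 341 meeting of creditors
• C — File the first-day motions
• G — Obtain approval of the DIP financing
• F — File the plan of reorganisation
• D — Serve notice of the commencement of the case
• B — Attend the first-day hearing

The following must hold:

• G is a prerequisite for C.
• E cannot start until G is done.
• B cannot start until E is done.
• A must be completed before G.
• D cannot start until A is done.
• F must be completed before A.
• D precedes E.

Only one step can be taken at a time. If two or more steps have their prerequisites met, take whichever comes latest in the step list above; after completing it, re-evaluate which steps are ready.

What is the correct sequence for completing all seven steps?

F is the only step with nothing outstanding, so it goes first.
That leaves A as the only ready step → A.
Now D and G have their prerequisites met. D is listed later, so D next.
Next only G has its prerequisites met → G.
Ready: C and E. C is listed later → C.
That leaves E as the only ready step → E.
B needed E, now all done → B.

F A D G C E B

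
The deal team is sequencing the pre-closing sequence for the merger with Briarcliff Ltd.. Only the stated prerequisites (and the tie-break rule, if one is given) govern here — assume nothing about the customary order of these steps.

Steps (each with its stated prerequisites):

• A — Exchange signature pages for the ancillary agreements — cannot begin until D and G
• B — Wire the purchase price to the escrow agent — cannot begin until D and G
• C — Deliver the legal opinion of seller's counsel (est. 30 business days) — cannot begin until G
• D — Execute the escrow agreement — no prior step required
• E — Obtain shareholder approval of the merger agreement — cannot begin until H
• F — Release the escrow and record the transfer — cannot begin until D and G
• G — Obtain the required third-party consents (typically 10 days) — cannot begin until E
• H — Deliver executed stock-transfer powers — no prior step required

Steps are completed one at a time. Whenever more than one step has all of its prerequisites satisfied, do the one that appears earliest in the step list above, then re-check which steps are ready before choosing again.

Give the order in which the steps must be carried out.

D and H have no prerequisites; D is listed earlier, so D is first.
H is the only step now ready → H.
E needed H, now all done → E.
That leaves G as the only ready step → G.
A, B, C and F are all available; A is listed earlier → A.
Now B, C and F have their prerequisites met. B is listed earlier, so B next.
Ready: C and F. C is listed earlier → C.
F is the only step now ready → F.

D, H, E, G, A, B, C, F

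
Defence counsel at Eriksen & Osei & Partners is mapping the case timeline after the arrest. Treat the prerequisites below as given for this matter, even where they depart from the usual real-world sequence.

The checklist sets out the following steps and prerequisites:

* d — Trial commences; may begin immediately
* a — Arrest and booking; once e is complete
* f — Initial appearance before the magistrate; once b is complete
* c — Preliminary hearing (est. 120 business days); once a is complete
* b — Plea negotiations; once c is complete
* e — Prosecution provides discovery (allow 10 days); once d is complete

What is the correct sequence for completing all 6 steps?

d → e → a → c → b → f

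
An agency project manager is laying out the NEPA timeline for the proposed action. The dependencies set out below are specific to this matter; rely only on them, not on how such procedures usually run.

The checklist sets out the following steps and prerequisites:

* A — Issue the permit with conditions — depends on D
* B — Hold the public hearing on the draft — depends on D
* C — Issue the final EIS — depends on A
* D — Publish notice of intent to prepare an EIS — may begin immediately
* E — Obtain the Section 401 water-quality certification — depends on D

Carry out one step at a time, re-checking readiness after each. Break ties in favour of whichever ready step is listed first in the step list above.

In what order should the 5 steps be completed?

D is the only step with nothing outstanding, so it goes first.
A, B and E are all available; A is listed earlier → A.
C now also ready, so the ready set is {B, C, E}; B is listed earlier → B.
Now C and E have their prerequisites met. C is listed earlier, so C next.
E needed D, now all done → E.

D, A, B, C, E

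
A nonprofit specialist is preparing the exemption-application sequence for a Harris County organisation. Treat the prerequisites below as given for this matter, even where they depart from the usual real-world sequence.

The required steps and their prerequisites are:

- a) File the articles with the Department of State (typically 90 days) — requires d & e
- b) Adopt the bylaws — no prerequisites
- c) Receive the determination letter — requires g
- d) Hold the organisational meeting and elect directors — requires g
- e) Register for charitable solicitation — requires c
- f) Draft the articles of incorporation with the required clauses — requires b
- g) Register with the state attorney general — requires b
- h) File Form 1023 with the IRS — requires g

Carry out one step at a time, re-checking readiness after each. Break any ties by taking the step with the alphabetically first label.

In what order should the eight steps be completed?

b → f → g → c → d → e → a → h

b is the only step with nothing outstanding, so it goes first.
Now f and g have their prerequisites met. f has the earlier label, so f next.
g is the only step now ready → g.
Ready: c, d and h. c has the earlier label → c.
d, e and h are all available; d has the earlier label → d.
e and h are both available; e has the earlier label → e.
a and h are both available; a has the earlier label → a.
That leaves h as the only ready step → h.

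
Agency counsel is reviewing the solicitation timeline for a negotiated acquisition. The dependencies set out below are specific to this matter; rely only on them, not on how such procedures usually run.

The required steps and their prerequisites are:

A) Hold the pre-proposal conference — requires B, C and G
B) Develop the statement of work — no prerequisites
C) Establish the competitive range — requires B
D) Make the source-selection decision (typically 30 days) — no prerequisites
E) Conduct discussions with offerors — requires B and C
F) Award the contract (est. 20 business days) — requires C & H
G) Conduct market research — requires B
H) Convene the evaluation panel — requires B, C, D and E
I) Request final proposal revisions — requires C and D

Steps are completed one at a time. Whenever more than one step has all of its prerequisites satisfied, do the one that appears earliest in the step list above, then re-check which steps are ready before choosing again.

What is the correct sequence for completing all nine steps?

B and D have no prerequisites; B is listed earlier, so B is first.
Ready: C, D and G. C is listed earlier → C.
D, E and G are all available; D is listed earlier → D.
I now also ready, so the ready set is {E, G, I}; E is listed earlier → E.
Now G, H and I have their prerequisites met. G is listed earlier, so G next.
A now also ready, so the ready set is {A, H, I}; A is listed earlier → A.
H and I are both available; H is listed earlier → H.
Ready: F and I. F is listed earlier → F.
I needed C and D, now all done → I.

B, C, D, E, G, A, H, F, I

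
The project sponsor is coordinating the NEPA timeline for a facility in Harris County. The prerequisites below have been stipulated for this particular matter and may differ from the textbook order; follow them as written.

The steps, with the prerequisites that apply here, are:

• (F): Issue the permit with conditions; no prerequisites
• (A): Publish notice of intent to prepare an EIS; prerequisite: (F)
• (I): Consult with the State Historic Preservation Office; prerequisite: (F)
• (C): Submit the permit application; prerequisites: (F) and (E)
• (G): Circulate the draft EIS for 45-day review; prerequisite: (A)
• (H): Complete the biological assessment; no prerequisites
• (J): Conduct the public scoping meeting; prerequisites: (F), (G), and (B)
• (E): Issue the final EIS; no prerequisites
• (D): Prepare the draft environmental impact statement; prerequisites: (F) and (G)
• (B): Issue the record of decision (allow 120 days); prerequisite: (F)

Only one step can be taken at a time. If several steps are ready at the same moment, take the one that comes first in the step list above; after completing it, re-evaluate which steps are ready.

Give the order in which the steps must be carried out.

(F) (A) (I) (G) (H) (E) (C) (D) (B) (J)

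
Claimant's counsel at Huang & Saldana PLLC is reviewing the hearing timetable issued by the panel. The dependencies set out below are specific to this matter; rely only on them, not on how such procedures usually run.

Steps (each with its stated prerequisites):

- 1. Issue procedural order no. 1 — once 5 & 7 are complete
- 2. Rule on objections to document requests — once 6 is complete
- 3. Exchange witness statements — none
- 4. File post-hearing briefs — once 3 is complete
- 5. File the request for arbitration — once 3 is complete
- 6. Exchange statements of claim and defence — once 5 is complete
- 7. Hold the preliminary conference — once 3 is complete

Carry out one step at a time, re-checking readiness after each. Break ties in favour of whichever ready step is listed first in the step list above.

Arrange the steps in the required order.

3 4 5 6 2 7 1

3 is the only step with nothing outstanding, so it goes first.
Now 4, 5 and 7 have their prerequisites met. 4 is listed earlier, so 4 next.
5 and 7 are both available; 5 is listed earlier → 5.
Now 6 and 7 have their prerequisites met. 6 is listed earlier, so 6 next.
2 now also ready, so the ready set is {2, 7}; 2 is listed earlier → 2.
7 needed 3, now all done → 7.
That leaves 1 as the only ready step → 1.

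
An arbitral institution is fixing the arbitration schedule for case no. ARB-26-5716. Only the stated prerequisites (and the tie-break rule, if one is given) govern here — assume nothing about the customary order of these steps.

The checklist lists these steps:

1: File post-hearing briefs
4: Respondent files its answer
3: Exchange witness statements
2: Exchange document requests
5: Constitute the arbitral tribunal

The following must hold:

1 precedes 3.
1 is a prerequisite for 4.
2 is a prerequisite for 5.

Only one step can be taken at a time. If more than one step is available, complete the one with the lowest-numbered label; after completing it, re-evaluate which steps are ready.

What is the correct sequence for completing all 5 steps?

1, 2, 3, 4, 5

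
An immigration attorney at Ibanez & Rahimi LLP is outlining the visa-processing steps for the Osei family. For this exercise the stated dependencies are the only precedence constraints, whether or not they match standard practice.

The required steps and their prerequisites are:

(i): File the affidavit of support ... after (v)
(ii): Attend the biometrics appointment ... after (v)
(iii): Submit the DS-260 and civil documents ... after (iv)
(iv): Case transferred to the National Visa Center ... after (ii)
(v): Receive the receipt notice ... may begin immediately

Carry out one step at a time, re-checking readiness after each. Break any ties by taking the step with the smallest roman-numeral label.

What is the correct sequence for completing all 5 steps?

(v) has no prerequisites → (v) first.
Now (i) and (ii) have their prerequisites met. (i) has the earlier label, so (i) next.
(ii) needed (v), now all done → (ii).
(iv) is the only step now ready → (iv).
(iii) is the only step now ready → (iii).

(v) (i) (ii) (iv) (iii)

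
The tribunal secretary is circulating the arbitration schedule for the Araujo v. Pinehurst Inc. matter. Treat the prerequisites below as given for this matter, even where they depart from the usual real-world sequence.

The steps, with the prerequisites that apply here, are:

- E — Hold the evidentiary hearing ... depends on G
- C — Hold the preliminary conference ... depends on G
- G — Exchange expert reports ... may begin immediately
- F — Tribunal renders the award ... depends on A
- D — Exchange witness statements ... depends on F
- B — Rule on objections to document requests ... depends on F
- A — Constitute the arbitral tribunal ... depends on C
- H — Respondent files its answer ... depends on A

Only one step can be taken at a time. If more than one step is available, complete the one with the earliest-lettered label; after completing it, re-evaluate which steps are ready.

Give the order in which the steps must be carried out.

G C A E F B D H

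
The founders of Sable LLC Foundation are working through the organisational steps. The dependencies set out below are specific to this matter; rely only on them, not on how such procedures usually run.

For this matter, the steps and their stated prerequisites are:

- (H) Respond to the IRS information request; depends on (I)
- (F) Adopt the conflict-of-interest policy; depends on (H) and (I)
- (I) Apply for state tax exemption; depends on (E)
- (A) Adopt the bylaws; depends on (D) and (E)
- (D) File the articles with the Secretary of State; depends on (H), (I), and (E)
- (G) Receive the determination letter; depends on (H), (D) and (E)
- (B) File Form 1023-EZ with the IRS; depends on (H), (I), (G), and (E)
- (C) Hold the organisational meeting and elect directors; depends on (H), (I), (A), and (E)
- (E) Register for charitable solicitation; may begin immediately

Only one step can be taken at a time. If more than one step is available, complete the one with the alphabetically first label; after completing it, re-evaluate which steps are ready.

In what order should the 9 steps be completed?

(E), (I), (H), (D), (A), (C), (F), (G), (B)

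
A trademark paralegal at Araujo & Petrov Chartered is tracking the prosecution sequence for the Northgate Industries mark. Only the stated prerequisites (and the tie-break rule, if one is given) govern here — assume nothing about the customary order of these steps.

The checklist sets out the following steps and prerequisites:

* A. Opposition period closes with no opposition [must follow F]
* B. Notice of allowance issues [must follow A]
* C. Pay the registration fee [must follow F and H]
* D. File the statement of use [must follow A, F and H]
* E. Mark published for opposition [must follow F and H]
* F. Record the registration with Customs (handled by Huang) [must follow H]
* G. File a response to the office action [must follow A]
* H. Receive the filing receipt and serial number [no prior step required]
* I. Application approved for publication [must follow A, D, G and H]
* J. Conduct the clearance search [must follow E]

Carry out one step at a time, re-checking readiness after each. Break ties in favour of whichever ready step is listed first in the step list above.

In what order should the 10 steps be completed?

H F A B C D E G I J

Only H has no prerequisites, so it is first.
F needed H, now all done → F.
A, C and E are all available; A is listed earlier → A.
Ready: B, C, D, E and G. B is listed earlier → B.
Ready: C, D, E and G. C is listed earlier → C.
Ready: D, E and G. D is listed earlier → D.
Now E and G have their prerequisites met. E is listed earlier, so E next.
Ready: G and J. G is listed earlier → G.
Ready: I and J. I is listed earlier → I.
J needed E, now all done → J.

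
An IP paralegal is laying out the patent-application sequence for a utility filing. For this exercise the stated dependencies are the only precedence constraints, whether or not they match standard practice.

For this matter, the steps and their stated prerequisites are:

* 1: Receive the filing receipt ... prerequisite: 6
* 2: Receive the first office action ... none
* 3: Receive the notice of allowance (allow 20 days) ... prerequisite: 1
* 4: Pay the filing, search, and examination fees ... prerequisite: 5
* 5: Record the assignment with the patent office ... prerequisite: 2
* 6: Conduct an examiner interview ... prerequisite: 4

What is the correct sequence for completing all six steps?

Only 2 has no prerequisites, so it is first.
5 needed 2, now all done → 5.
4 is the only step now ready → 4.
6 needed 4, now all done → 6.
That leaves 1 as the only ready step → 1.
3 needed 1, now all done → 3.

2, 5, 4, 6, 1, 3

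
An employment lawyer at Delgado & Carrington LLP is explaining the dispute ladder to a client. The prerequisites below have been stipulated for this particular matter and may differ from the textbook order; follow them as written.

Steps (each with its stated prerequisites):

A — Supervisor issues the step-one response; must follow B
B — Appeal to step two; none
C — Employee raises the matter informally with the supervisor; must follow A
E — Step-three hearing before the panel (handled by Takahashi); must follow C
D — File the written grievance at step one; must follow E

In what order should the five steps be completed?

Only B has no prerequisites, so it is first.
A is the only step now ready → A.
Next only C has its prerequisites met → C.
E is the only step now ready → E.
D is the only step now ready → D.

B → A → C → E → D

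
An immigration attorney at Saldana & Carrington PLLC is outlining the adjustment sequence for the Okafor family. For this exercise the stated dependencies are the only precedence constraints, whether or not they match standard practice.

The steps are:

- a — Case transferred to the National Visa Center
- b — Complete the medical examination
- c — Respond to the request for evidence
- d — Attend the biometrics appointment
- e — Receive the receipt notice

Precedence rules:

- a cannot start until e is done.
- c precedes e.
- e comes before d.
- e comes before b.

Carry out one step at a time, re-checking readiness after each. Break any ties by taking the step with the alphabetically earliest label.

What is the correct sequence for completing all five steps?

c → e → a → b → d

Only c has no prerequisites, so it is first.
e needed c, now all done → e.
Ready: a, b and d. a has the earlier label → a.
Ready: b and d. b has the earlier label → b.
d needed e, now all done → d.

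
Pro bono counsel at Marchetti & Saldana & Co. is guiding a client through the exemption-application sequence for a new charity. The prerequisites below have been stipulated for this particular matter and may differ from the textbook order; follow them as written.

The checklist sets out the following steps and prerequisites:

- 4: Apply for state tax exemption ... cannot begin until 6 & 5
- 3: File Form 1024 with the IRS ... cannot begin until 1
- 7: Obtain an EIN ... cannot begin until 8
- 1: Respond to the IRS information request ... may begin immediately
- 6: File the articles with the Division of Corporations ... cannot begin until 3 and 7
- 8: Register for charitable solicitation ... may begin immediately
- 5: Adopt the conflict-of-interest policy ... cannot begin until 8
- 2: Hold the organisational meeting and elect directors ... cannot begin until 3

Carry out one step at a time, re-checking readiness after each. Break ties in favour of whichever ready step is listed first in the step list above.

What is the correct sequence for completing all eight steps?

1 → 3 → 8 → 7 → 6 → 5 → 4 → 2

1 and 8 have no prerequisites; 1 is listed earlier, so 1 is first.
Ready: 3 and 8. 3 is listed earlier → 3.
2 now also ready, so the ready set is {8, 2}; 8 is listed earlier → 8.
7 and 5 now also ready, so the ready set is {7, 5, 2}; 7 is listed earlier → 7.
6, 5 and 2 are all available; 6 is listed earlier → 6.
5 and 2 are both available; 5 is listed earlier → 5.
4 and 2 are both available; 4 is listed earlier → 4.
Next only 2 has its prerequisites met → 2.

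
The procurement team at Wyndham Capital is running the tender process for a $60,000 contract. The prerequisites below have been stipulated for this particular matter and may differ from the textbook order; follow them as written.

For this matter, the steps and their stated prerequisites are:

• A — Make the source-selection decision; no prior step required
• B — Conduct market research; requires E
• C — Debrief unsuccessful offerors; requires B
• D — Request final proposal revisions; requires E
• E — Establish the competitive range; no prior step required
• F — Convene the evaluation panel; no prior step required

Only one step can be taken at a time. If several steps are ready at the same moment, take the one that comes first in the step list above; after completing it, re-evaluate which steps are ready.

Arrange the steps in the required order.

Nothing is required for A, E and F. A is listed earlier → A first.
Now E and F have their prerequisites met. E is listed earlier, so E next.
Ready: B, D and F. B is listed earlier → B.
Now C, D and F have their prerequisites met. C is listed earlier, so C next.
Ready: D and F. D is listed earlier → D.
That leaves F as the only ready step → F.

A E B C D F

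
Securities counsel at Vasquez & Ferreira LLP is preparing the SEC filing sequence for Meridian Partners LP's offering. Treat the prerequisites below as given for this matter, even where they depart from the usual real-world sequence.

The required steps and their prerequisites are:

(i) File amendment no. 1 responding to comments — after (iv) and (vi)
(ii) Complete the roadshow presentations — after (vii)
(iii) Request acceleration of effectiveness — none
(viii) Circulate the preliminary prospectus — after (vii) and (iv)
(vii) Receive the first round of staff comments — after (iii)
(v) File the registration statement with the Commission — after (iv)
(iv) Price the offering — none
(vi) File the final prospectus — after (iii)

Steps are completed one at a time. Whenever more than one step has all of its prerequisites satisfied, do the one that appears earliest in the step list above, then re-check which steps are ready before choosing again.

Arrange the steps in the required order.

(iii) (vii) (ii) (iv) (viii) (v) (vi) (i)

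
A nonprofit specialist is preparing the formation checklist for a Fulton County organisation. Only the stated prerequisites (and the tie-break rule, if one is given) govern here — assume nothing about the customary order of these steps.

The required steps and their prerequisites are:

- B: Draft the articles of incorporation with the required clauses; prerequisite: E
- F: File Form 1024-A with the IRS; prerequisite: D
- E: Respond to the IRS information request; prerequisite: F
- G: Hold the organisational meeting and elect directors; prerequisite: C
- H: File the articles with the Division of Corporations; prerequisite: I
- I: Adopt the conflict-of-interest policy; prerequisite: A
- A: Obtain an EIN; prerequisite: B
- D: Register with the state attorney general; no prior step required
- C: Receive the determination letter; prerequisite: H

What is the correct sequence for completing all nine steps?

D, F, E, B, A, I, H, C, G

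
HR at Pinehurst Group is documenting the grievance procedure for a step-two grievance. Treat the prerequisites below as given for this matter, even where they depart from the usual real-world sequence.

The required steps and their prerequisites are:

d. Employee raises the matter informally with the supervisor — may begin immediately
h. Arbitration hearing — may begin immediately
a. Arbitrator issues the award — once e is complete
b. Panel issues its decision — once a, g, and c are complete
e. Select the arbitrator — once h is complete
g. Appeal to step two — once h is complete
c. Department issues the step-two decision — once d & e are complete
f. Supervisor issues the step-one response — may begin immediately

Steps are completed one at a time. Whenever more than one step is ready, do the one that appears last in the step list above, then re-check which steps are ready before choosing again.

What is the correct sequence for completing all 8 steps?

f, h, g, e, a, d, c, b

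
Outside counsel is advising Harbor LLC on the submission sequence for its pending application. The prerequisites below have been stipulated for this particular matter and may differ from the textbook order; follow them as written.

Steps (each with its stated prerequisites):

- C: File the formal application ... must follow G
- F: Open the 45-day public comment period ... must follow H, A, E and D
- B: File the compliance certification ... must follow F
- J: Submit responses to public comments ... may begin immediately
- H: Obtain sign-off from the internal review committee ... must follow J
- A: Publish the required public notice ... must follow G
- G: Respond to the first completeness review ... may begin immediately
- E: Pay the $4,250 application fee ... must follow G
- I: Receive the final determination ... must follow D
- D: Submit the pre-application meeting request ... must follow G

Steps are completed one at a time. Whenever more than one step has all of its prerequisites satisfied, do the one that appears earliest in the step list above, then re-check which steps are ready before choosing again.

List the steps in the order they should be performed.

J and G have no prerequisites; J is listed earlier, so J is first.
H now also ready, so the ready set is {H, G}; H is listed earlier → H.
G is the only step now ready → G.
C, A, E and D are all available; C is listed earlier → C.
A, E and D are all available; A is listed earlier → A.
Ready: E and D. E is listed earlier → E.
Next only D has its prerequisites met → D.
Now F and I have their prerequisites met. F is listed earlier, so F next.
B and I are both available; B is listed earlier → B.
That leaves I as the only ready step → I.

J, H, G, C, A, E, D, F, B, I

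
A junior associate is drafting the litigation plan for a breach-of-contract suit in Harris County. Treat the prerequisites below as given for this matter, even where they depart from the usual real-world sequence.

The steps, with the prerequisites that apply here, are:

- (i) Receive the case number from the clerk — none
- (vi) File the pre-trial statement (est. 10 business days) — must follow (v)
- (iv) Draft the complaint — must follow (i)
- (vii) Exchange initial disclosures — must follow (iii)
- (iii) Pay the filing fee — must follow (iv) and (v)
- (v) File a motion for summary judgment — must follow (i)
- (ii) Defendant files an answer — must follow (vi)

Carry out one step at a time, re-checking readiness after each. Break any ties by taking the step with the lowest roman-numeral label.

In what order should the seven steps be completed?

(i) is the only step with nothing outstanding, so it goes first.
Now (iv) and (v) have their prerequisites met. (iv) has the earlier label, so (iv) next.
That leaves (v) as the only ready step → (v).
Now (iii) and (vi) have their prerequisites met. (iii) has the earlier label, so (iii) next.
(vii) now also ready, so the ready set is {(vi), (vii)}; (vi) has the earlier label → (vi).
(ii) now also ready, so the ready set is {(ii), (vii)}; (ii) has the earlier label → (ii).
Next only (vii) has its prerequisites met → (vii).

(i) (iv) (v) (iii) (vi) (ii) (vii)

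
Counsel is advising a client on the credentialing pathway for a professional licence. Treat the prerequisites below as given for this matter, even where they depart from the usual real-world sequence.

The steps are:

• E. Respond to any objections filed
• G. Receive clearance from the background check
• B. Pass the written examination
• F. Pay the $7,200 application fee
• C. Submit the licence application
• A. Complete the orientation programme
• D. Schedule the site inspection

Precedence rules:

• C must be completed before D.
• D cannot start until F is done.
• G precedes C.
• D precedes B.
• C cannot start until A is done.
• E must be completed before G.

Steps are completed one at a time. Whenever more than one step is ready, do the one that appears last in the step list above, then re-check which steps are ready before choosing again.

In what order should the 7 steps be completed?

Nothing is required for A, F and E. A is listed later → A first.
Now F and E have their prerequisites met. F is listed later, so F next.
E is the only step now ready → E.
G is the only step now ready → G.
Next only C has its prerequisites met → C.
D needed C and F, now all done → D.
Next only B has its prerequisites met → B.

A F E G C D B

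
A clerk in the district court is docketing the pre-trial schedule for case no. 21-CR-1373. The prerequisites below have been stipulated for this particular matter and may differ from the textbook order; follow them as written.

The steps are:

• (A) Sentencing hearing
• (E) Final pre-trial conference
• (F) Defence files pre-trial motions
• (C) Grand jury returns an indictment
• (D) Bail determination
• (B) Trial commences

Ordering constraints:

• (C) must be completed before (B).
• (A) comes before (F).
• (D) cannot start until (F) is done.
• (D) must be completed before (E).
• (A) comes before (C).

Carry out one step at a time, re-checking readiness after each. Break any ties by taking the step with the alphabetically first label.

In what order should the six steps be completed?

Only (A) has no prerequisites, so it is first.
Now (C) and (F) have their prerequisites met. (C) has the earlier label, so (C) next.
(B) and (F) are both available; (B) has the earlier label → (B).
(F) is the only step now ready → (F).
Next only (D) has its prerequisites met → (D).
Next only (E) has its prerequisites met → (E).

(A), (C), (B), (F), (D), (E)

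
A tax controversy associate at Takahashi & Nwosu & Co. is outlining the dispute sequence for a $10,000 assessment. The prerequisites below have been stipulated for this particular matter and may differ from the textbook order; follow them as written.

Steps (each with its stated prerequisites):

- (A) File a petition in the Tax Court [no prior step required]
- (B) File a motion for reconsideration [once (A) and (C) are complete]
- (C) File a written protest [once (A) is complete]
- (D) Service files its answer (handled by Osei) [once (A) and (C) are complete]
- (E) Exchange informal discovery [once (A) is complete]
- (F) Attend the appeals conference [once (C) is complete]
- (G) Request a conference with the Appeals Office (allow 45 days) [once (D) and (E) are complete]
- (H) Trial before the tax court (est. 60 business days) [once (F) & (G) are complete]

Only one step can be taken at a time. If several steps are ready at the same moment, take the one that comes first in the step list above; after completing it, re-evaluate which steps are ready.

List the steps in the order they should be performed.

(A), (C), (B), (D), (E), (F), (G), (H)

(A) has no prerequisites → (A) first.
Now (C) and (E) have their prerequisites met. (C) is listed earlier, so (C) next.
(B), (D), (E) and (F) are all available; (B) is listed earlier → (B).
Ready: (D), (E) and (F). (D) is listed earlier → (D).
(E) and (F) are both available; (E) is listed earlier → (E).
(G) now also ready, so the ready set is {(F), (G)}; (F) is listed earlier → (F).
Next only (G) has its prerequisites met → (G).
(H) is the only step now ready → (H).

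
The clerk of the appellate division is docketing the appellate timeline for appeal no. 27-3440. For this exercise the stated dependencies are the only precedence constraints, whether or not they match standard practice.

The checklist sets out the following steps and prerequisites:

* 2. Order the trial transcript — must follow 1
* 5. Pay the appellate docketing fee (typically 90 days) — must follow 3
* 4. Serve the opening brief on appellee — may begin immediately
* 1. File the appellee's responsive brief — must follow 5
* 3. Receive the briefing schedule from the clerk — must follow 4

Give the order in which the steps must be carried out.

4 has no prerequisites → 4 first.
3 needed 4, now all done → 3.
5 needed 3, now all done → 5.
1 is the only step now ready → 1.
Next only 2 has its prerequisites met → 2.

4, 3, 5, 1, 2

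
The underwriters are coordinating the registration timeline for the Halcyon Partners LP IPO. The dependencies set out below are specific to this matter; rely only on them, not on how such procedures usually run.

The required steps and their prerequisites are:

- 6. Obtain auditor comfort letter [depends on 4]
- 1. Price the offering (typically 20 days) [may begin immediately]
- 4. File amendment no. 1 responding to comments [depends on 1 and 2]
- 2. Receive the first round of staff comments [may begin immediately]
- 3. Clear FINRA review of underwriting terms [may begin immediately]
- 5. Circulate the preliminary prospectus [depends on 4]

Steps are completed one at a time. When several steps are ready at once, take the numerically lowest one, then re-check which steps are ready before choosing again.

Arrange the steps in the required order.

Nothing is required for 1, 2 and 3. 1 has the earlier label → 1 first.
Ready: 2 and 3. 2 has the earlier label → 2.
Ready: 3 and 4. 3 has the earlier label → 3.
4 needed 1 and 2, now all done → 4.
5 and 6 are both available; 5 has the earlier label → 5.
6 needed 4, now all done → 6.

1 → 2 → 3 → 4 → 5 → 6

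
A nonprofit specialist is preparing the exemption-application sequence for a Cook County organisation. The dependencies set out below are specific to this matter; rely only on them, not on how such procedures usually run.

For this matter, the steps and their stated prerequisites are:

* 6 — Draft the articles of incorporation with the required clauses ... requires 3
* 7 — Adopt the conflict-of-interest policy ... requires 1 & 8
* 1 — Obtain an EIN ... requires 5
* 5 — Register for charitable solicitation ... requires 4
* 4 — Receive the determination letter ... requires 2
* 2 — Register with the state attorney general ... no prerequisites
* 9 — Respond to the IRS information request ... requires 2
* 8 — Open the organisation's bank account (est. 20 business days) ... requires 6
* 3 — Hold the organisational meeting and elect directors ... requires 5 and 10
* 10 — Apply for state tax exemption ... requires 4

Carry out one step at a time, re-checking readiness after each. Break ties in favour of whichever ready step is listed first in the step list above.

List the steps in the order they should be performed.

2 has no prerequisites → 2 first.
Ready: 4 and 9. 4 is listed earlier → 4.
Ready: 5, 9 and 10. 5 is listed earlier → 5.
Now 1, 9 and 10 have their prerequisites met. 1 is listed earlier, so 1 next.
Ready: 9 and 10. 9 is listed earlier → 9.
Next only 10 has its prerequisites met → 10.
Next only 3 has its prerequisites met → 3.
Next only 6 has its prerequisites met → 6.
Next only 8 has its prerequisites met → 8.
7 needed 1 and 8, now all done → 7.

2 4 5 1 9 10 3 6 8 7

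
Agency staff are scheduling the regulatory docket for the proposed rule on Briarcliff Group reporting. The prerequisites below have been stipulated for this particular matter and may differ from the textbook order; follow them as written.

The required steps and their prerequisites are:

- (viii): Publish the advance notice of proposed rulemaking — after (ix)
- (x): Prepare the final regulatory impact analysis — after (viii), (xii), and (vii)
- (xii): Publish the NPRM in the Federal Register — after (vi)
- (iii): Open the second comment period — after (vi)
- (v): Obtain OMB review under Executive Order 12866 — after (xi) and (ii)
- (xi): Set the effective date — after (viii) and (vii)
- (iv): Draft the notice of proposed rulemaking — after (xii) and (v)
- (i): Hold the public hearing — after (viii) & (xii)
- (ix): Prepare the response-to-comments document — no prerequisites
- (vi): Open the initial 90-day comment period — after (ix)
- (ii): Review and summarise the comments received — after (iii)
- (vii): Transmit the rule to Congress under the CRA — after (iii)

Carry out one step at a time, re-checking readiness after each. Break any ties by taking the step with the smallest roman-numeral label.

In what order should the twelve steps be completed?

(ix), (vi), (iii), (ii), (vii), (viii), (xi), (v), (xii), (i), (iv), (x)

(ix) has no prerequisites → (ix) first.
(vi) and (viii) are both available; (vi) has the earlier label → (vi).
Ready: (iii), (viii) and (xii). (iii) has the earlier label → (iii).
(ii), (vii), (viii) and (xii) are all available; (ii) has the earlier label → (ii).
Ready: (vii), (viii) and (xii). (vii) has the earlier label → (vii).
(viii) and (xii) are both available; (viii) has the earlier label → (viii).
Ready: (xi) and (xii). (xi) has the earlier label → (xi).
Now (v) and (xii) have their prerequisites met. (v) has the earlier label, so (v) next.
Next only (xii) has its prerequisites met → (xii).
Now (i), (iv) and (x) have their prerequisites met. (i) has the earlier label, so (i) next.
Ready: (iv) and (x). (iv) has the earlier label → (iv).
Next only (x) has its prerequisites met → (x).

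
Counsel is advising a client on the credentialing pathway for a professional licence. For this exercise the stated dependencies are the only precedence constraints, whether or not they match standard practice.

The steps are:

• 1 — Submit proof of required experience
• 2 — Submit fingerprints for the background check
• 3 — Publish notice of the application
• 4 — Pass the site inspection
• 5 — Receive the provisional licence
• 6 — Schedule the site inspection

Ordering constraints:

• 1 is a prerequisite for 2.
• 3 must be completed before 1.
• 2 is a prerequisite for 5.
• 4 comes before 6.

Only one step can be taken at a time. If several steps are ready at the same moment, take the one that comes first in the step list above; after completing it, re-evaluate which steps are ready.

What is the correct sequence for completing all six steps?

3 → 1 → 2 → 4 → 5 → 6

Nothing is required for 3 and 4. 3 is listed earlier → 3 first.
1 now also ready, so the ready set is {1, 4}; 1 is listed earlier → 1.
2 now also ready, so the ready set is {2, 4}; 2 is listed earlier → 2.
5 now also ready, so the ready set is {4, 5}; 4 is listed earlier → 4.
Ready: 5 and 6. 5 is listed earlier → 5.
That leaves 6 as the only ready step → 6.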